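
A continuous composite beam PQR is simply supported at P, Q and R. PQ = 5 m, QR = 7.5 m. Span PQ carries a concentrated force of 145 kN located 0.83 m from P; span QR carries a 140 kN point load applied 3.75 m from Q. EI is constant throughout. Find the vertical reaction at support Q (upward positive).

R_Q = 141.2 kN

Release continuity at Q by inserting a hinge; the redundant is the internal moment M_Q. The primary structure is two simply-supported spans PQ and QR.
Discontinuity in slope at Q on the released structure — sum the simple-span end rotations:
  span PQ: point load 145 at a = 0.83: Pab(L + a)/(6LEI) = 97.53/EI
  span QR: point load 140 at a = 3.75: Pab(L + b)/(6LEI) = 492.2/EI
  relative rotation θ_0 = (97.53 + 492.2)/EI = 589.7/EI
A unit hogging moment at Q produces rotation L₁/(3EI) + L₂/(3EI) = 4.167/EI.
Compatibility: M_Q·(L₁+L₂)/(3EI) = θ_0, giving M_Q = 141.5 kN·m (hogging).
Span PQ, ΣM about P with M_Q applied at Q: R_Q^{PQ}·5 = 120.3 + 141.5, so R_Q^{PQ} = 52.38 kN and R_P = 145 − 52.38 = 92.62 kN.
Span QR, ΣM about R: R_Q^{QR}·7.5 = 525 + 141.5, so R_Q^{QR} = 88.87 kN and R_R = 140 − 88.87 = 51.13 kN.
R_Q = 52.38 + 88.87 = 141.2 kN.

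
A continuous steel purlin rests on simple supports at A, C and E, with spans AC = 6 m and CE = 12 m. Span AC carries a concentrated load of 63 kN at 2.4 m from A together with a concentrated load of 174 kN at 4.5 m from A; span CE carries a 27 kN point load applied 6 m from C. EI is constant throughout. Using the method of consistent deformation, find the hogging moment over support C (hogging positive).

Insert a hinge at C; M_C is the redundant, and each span becomes simply supported.
Discontinuity in slope at C on the released structure — sum the simple-span end rotations:
  span AC: point load 63 at a = 2.4: Pab(L + a)/(6LEI) = 127/EI
  span AC: point load 174 at a = 4.5: Pab(L + a)/(6LEI) = 342.6/EI
  span CE: point load 27 at a = 6: Pab(L + b)/(6LEI) = 243/EI
  relative rotation θ_0 = (469.6 + 243)/EI = 712.6/EI
A unit hogging moment at C produces rotation L₁/(3EI) + L₂/(3EI) = 6/EI.
Compatibility: M_C·(L₁+L₂)/(3EI) = θ_0, giving M_C = 118.8 kN·m (hogging).

M_C = 118.8 kN·m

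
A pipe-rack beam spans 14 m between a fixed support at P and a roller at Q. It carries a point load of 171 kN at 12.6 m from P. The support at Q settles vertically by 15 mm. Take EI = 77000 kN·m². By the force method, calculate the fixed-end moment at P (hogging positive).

M_P = 136.2 kN·m

Choose R_Q as the redundant. The primary structure is the cantilever fixed at P.
Downward deflection at the released point Q due to the loads:
  point load 171 at a = 12.6: Pa²(3L − a)/(6EI) = 133025/EI
Flexibility coefficient — unit upward force at Q: δ_{QQ} = L³/(3EI) = 914.7/EI.
With EI = 77000 kN·m²: δ_0 = 1.7276 m and δ_{QQ} = 0.011879 m/kN.
Compatibility — the beam at Q must follow the support down by 0.015 m: δ_0 − R_Q·δ_{QQ} = 0.015, so R_Q = (1.7276 − 0.015)/0.011879 = 144.2 kN.
Moment equilibrium about P: M_P = Σ(load moments about P) − R_Q·L = 2155 − 144.2×14 = 136.2 kN·m.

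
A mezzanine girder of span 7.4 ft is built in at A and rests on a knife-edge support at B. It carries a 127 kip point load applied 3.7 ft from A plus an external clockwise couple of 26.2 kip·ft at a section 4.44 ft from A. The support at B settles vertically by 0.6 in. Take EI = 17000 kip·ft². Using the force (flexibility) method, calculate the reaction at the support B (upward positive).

Choose R_B as the redundant. The primary structure is the cantilever fixed at A.
Deflection at B on the released cantilever, summing each load's contribution:
  point load 127 at a = 3.7: Pa²(3L − a)/(6EI) = 5361/EI
  clockwise couple 26.2 at a = 4.44: M₀a(2L − a)/(2EI) = 602.6/EI
  δ_0 = 5963/EI
Flexibility coefficient — unit upward force at B: δ_{BB} = L³/(3EI) = 135.1/EI.
With EI = 17000 kip·ft²: δ_0 = 0.35079 ft and δ_{BB} = 0.007946 ft/kip.
Compatibility — the beam at B must follow the support down by 0.05 ft: δ_0 − R_B·δ_{BB} = 0.05, so R_B = (0.35079 − 0.05)/0.007946 = 37.86 kip.

R_B = 37.86 kip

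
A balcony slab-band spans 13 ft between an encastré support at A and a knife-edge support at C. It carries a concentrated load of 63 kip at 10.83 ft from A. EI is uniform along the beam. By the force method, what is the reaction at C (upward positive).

Take the reaction at C as the redundant and release it; the primary structure is a cantilever fixed at A.
Primary-structure tip deflection at C by superposition:
  point load 63 at a = 10.83: Pa²(3L − a)/(6EI) = 34692/EI
Flexibility coefficient — unit upward force at C: δ_{CC} = L³/(3EI) = 732.3/EI.
The prop prevents deflection at C: R_C = δ_0/δ_{CC} = 34692/732.3 = 47.37 kip.

R_C = 47.37 kip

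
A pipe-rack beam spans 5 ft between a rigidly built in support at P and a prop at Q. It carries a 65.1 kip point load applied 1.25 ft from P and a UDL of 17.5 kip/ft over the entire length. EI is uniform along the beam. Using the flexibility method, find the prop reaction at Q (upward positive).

R_Q = 38.41 kip

Remove the prop at Q; the released (primary) structure is a cantilever built in at P.
Downward deflection at the released point Q due to the loads:
  point load 65.1 at a = 1.25: Pa²(3L − a)/(6EI) = 233.1/EI
  UDL 17.5: wL⁴/(8EI) = 1367/EI
  δ_0 = 1600/EI
Flexibility coefficient — unit upward force at Q: δ_{QQ} = L³/(3EI) = 41.67/EI.
The prop prevents deflection at Q: R_Q = δ_0/δ_{QQ} = 1600/41.67 = 38.41 kip.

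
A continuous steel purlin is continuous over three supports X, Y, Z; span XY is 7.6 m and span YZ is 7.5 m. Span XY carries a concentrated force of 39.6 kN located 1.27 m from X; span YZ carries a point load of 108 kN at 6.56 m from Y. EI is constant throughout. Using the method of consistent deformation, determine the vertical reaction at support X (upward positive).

Release continuity at Y by inserting a hinge; the redundant is the internal moment M_Y. The primary structure is two simply-supported spans XY and YZ.
End slopes at the hinge Y, treating each span as simply supported:
  span XY: point load 39.6 at a = 1.27: Pab(L + a)/(6LEI) = 61.92/EI
  span YZ: point load 108 at a = 6.56: Pab(L + b)/(6LEI) = 124.9/EI
  relative rotation θ_0 = (61.92 + 124.9)/EI = 186.8/EI
A unit hogging moment at Y produces rotation L₁/(3EI) + L₂/(3EI) = 5.033/EI.
Slope continuity at Y: θ_0 = M_Y·5.033/EI, so M_Y = 186.8/5.033 = 37.12 kN·m (hogging).
Span XY, ΣM about X with M_Y applied at Y: R_Y^{XY}·7.6 = 50.29 + 37.12, so R_Y^{XY} = 11.5 kN and R_X = 39.6 − 11.5 = 28.1 kN.

R_X = 28.1 kN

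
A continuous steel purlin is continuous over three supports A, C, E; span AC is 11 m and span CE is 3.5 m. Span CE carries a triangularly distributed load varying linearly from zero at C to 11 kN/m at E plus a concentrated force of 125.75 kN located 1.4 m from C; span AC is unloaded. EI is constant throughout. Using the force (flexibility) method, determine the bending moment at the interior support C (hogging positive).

M_C = 22.29 kN·m

Release continuity at C by inserting a hinge; the redundant is the internal moment M_C. The primary structure is two simply-supported spans AC and CE.
Rotations at C on the released spans (each span's end-slope, ×1/EI):
  span CE: triangular load, peak 11: 7w₀L³/(360EI) = 9.17/EI
  span CE: point load 125.75 at a = 1.4: Pab(L + b)/(6LEI) = 98.59/EI
  relative rotation θ_0 = (0 + 107.8)/EI = 107.8/EI
A unit hogging moment at C produces rotation L₁/(3EI) + L₂/(3EI) = 4.833/EI.
Slope continuity at C: θ_0 = M_C·4.833/EI, so M_C = 107.8/4.833 = 22.29 kN·m (hogging).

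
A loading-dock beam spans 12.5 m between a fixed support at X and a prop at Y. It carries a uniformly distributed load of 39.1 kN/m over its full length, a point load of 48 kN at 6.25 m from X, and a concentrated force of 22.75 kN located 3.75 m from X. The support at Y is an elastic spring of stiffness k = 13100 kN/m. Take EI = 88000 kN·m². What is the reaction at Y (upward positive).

R_Y = 199 kN

Choose R_Y as the redundant. The primary structure is the cantilever fixed at X.
Free-end deflection of the primary structure under the applied loading (downward +):
  UDL 39.1: wL⁴/(8EI) = 119324/EI
  point load 48 at a = 6.25: Pa²(3L − a)/(6EI) = 9766/EI
  point load 22.75 at a = 3.75: Pa²(3L − a)/(6EI) = 1800/EI
  δ_0 = 130889/EI
Tip deflection under a unit load at Y: L³/(3EI) = 651/EI.
With EI = 88000 kN·m²: δ_0 = 1.4874 m and δ_{YY} = 0.007398 m/kN.
Compatibility — the spring shortens by R_Y/k under the reaction it provides: δ_0 − R_Y·δ_{YY} = R_Y/k. With 1/k = 0.000076 m/kN, R_Y = δ_0 / (δ_{YY} + 1/k) = 1.4874 / (0.007398 + 0.000076) = 199 kN.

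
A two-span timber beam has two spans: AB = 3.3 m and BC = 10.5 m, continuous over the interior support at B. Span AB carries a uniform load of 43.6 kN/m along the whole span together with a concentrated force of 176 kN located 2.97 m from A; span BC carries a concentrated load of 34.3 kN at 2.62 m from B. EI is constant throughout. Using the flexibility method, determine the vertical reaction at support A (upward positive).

R_A = 68.03 kN

Release continuity at B by inserting a hinge; the redundant is the internal moment M_B. The primary structure is two simply-supported spans AB and BC.
End slopes at the hinge B, treating each span as simply supported:
  span AB: UDL 43.6: wL³/(24EI) = 65.29/EI
  span AB: point load 176 at a = 2.97: Pab(L + a)/(6LEI) = 54.62/EI
  span BC: point load 34.3 at a = 2.62: Pab(L + b)/(6LEI) = 206.6/EI
  relative rotation θ_0 = (119.9 + 206.6)/EI = 326.5/EI
A unit hogging moment at B produces rotation L₁/(3EI) + L₂/(3EI) = 4.6/EI.
Compatibility: M_B·(L₁+L₂)/(3EI) = θ_0, giving M_B = 70.98 kN·m (hogging).
Span AB, ΣM about A with M_B applied at B: R_B^{AB}·3.3 = 760.1 + 70.98, so R_B^{AB} = 251.8 kN and R_A = 319.9 − 251.8 = 68.03 kN.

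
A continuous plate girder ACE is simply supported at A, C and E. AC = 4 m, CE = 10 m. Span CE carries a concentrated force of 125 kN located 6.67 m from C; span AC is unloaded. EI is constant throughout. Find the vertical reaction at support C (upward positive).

Insert a hinge at C; M_C is the redundant, and each span becomes simply supported.
Rotations at C on the released spans (each span's end-slope, ×1/EI):
  span CE: point load 125 at a = 6.67: Pab(L + b)/(6LEI) = 616.8/EI
  relative rotation θ_0 = (0 + 616.8)/EI = 616.8/EI
A unit hogging moment at C produces rotation L₁/(3EI) + L₂/(3EI) = 4.667/EI.
Slope continuity at C: θ_0 = M_C·4.667/EI, so M_C = 616.8/4.667 = 132.2 kN·m (hogging).
Span AC, ΣM about A with M_C applied at C: R_C^{AC}·4 = 0 + 132.2, so R_C^{AC} = 33.04 kN and R_A = 0 − 33.04 = -33.04 kN.
Span CE, ΣM about E: R_C^{CE}·10 = 416.2 + 132.2, so R_C^{CE} = 54.84 kN and R_E = 125 − 54.84 = 70.16 kN.
R_C = 33.04 + 54.84 = 87.89 kN.

R_C = 87.89 kN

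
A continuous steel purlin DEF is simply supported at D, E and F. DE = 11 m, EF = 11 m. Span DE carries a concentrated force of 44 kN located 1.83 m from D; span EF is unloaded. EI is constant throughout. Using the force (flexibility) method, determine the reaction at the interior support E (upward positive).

R_E = 10.88 kN

Insert a hinge at E; M_E is the redundant, and each span becomes simply supported.
Rotations at E on the released spans (each span's end-slope, ×1/EI):
  span DE: point load 44 at a = 1.83: Pab(L + a)/(6LEI) = 143.5/EI
  relative rotation θ_0 = (143.5 + 0)/EI = 143.5/EI
A unit hogging moment at E produces rotation L₁/(3EI) + L₂/(3EI) = 7.333/EI.
Compatibility: M_E·(L₁+L₂)/(3EI) = θ_0, giving M_E = 19.57 kN·m (hogging).
Span DE, ΣM about D with M_E applied at E: R_E^{DE}·11 = 80.52 + 19.57, so R_E^{DE} = 9.099 kN and R_D = 44 − 9.099 = 34.9 kN.
Span EF, ΣM about F: R_E^{EF}·11 = 0 + 19.57, so R_E^{EF} = 1.779 kN and R_F = 0 − 1.779 = -1.779 kN.
R_E = 9.099 + 1.779 = 10.88 kN.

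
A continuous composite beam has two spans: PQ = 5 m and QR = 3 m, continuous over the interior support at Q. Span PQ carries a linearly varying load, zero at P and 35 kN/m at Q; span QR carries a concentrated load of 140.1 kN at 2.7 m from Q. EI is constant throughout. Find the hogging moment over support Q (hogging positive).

Insert a hinge at Q; M_Q is the redundant, and each span becomes simply supported.
Rotations at Q on the released spans (each span's end-slope, ×1/EI):
  span PQ: triangular load, peak 35: w₀L³/(45EI) = 97.22/EI
  span QR: point load 140.1 at a = 2.7: Pab(L + b)/(6LEI) = 20.8/EI
  relative rotation θ_0 = (97.22 + 20.8)/EI = 118/EI
A unit hogging moment at Q produces rotation L₁/(3EI) + L₂/(3EI) = 2.667/EI.
Compatibility: M_Q·(L₁+L₂)/(3EI) = θ_0, giving M_Q = 44.26 kN·m (hogging).

M_Q = 44.26 kN·m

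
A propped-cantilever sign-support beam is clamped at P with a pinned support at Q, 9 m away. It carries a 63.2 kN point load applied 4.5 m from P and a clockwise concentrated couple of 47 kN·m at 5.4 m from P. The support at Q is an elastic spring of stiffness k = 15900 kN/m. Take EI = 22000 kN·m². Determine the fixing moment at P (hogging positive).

M_P = 95.77 kN·m

Release the roller at Q. Primary structure: cantilever fixed at P.
Downward deflection at the released point Q due to the loads:
  point load 63.2 at a = 4.5: Pa²(3L − a)/(6EI) = 4799/EI
  clockwise couple 47 at a = 5.4: M₀a(2L − a)/(2EI) = 1599/EI
  δ_0 = 6398/EI
Flexibility coefficient — unit upward force at Q: δ_{QQ} = L³/(3EI) = 243/EI.
With EI = 22000 kN·m²: δ_0 = 0.29083 m and δ_{QQ} = 0.011045 m/kN.
Compatibility — the spring shortens by R_Q/k under the reaction it provides: δ_0 − R_Q·δ_{QQ} = R_Q/k. With 1/k = 0.000063 m/kN, R_Q = δ_0 / (δ_{QQ} + 1/k) = 0.29083 / (0.011045 + 0.000063) = 26.18 kN.
Moment equilibrium about P: M_P = Σ(load moments about P) − R_Q·L = 331.4 − 26.18×9 = 95.77 kN·m.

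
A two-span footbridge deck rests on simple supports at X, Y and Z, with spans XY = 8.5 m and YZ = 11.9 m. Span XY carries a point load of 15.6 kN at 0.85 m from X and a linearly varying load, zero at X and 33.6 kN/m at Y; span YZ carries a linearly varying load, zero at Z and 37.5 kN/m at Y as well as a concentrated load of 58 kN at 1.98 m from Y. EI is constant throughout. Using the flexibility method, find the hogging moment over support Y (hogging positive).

M_Y = 327.9 kN·m

Insert a hinge at Y; M_Y is the redundant, and each span becomes simply supported.
End slopes at the hinge Y, treating each span as simply supported:
  span XY: point load 15.6 at a = 0.85: Pab(L + a)/(6LEI) = 18.6/EI
  span XY: triangular load, peak 33.6: w₀L³/(45EI) = 458.5/EI
  span YZ: triangular load, peak 37.5: w₀L³/(45EI) = 1404/EI
  span YZ: point load 58 at a = 1.98: Pab(L + b)/(6LEI) = 348.1/EI
  relative rotation θ_0 = (477.1 + 1752)/EI = 2230/EI
A unit hogging moment at Y produces rotation L₁/(3EI) + L₂/(3EI) = 6.8/EI.
Slope continuity at Y: θ_0 = M_Y·6.8/EI, so M_Y = 2230/6.8 = 327.9 kN·m (hogging).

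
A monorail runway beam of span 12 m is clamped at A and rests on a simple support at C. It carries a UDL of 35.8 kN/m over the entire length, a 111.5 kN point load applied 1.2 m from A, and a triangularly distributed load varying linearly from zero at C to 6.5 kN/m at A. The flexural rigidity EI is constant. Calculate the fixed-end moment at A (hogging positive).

Release the roller at C. Primary structure: cantilever fixed at A.
Downward deflection at the released point C due to the loads:
  UDL 35.8: wL⁴/(8EI) = 92794/EI
  point load 111.5 at a = 1.2: Pa²(3L − a)/(6EI) = 931.2/EI
  triangular load, peak 6.5 at the fixed end: w₀L⁴/(30EI) = 4493/EI
  δ_0 = 98218/EI
Flexibility coefficient — unit upward force at C: δ_{CC} = L³/(3EI) = 576/EI.
The prop prevents deflection at C: R_C = δ_0/δ_{CC} = 98218/576 = 170.5 kN.
Moment equilibrium about A: M_A = Σ(load moments about A) − R_C·L = 2867 − 170.5×12 = 821.2 kN·m.

M_A = 821.2 kN·m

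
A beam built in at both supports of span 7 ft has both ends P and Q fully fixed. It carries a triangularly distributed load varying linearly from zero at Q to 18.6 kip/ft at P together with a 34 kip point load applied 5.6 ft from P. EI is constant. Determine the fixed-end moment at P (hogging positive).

Release both end moments; the primary structure is a simply-supported span PQ with redundants M_P and M_Q.
Simple-span end rotations at P and Q under the given loads:
  at P: triangular load, peak 18.6: w₀L³/(45EI) = 141.8/EI
  at Q: triangular load, peak 18.6: 7w₀L³/(360EI) = 124.1/EI
  at P: point load 34 at a = 5.6: Pab(L + b)/(6LEI) = 53.31/EI
  at Q: point load 34 at a = 5.6: Pab(L + a)/(6LEI) = 79.97/EI
  θ_P0 = 195.1/EI,  θ_Q0 = 204/EI
Flexibility coefficients: a unit moment at one end gives L/(3EI) there and L/(6EI) at the far end, so f₁₁ = f₂₂ = 2.333/EI and f₁₂ = f₂₁ = 1.167/EI.
Compatibility — zero rotation at each built-in end:
  2.333 M_P + 1.167 M_Q = 195.1
  1.167 M_P + 2.333 M_Q = 204
Solving the pair gives M_P = 53.19 kip·ft and M_Q = 60.84 kip·ft (hogging).

M_P = 53.19 kip·ft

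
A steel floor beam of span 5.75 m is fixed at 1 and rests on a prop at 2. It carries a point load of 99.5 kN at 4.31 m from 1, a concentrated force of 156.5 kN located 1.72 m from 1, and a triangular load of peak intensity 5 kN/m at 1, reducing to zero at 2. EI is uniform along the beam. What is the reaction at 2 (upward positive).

R_2 = 84.69 kN

Release the roller at 2. Primary structure: cantilever fixed at 1.
Downward deflection at the released point 2 due to the loads:
  point load 99.5 at a = 4.31: Pa²(3L − a)/(6EI) = 3986/EI
  point load 156.5 at a = 1.72: Pa²(3L − a)/(6EI) = 1198/EI
  triangular load, peak 5 at the fixed end: w₀L⁴/(30EI) = 182.2/EI
  δ_0 = 5367/EI
Flexibility coefficient — unit upward force at 2: δ_{22} = L³/(3EI) = 63.37/EI.
The prop prevents deflection at 2: R_2 = δ_0/δ_{22} = 5367/63.37 = 84.69 kN.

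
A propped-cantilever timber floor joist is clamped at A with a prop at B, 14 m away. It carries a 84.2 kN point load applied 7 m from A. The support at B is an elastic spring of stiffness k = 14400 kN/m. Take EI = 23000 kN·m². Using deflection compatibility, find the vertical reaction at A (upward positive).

Choose R_B as the redundant. The primary structure is the cantilever fixed at A.
Primary-structure tip deflection at B by superposition:
  point load 84.2 at a = 7: Pa²(3L − a)/(6EI) = 24067/EI
Flexibility coefficient — unit upward force at B: δ_{BB} = L³/(3EI) = 914.7/EI.
With EI = 23000 kN·m²: δ_0 = 1.0464 m and δ_{BB} = 0.039768 m/kN.
Compatibility — the spring shortens by R_B/k under the reaction it provides: δ_0 − R_B·δ_{BB} = R_B/k. With 1/k = 0.000069 m/kN, R_B = δ_0 / (δ_{BB} + 1/k) = 1.0464 / (0.039768 + 0.000069) = 26.27 kN.
Vertical equilibrium: R_A = ΣP − R_B = 84.2 − 26.27 = 57.93 kN.

R_A = 57.93 kN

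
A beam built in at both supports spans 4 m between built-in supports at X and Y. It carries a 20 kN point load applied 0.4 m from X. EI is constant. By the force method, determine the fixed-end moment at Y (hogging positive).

Take the two fixed-end moments M_X, M_Y as redundants; the released structure is the simple span XY.
On the primary (simply-supported) span, the end slopes from the loading are:
  at X: point load 20 at a = 0.4: Pab(L + b)/(6LEI) = 9.12/EI
  at Y: point load 20 at a = 0.4: Pab(L + a)/(6LEI) = 5.28/EI
  θ_X0 = 9.12/EI,  θ_Y0 = 5.28/EI
Flexibility coefficients: a unit moment at one end gives L/(3EI) there and L/(6EI) at the far end, so f₁₁ = f₂₂ = 1.333/EI and f₁₂ = f₂₁ = 0.6667/EI.
Compatibility — zero rotation at each built-in end:
  1.333 M_X + 0.6667 M_Y = 9.12
  0.6667 M_X + 1.333 M_Y = 5.28
Solving the pair gives M_X = 6.48 kN·m and M_Y = 0.72 kN·m (hogging).

M_Y = 0.72 kN·m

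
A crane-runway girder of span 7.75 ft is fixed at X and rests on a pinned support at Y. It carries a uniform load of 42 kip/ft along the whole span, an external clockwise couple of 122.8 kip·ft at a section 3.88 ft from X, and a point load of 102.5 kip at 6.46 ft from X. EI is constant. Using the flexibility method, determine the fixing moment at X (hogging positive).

M_X = 364.1 kip·ft

Choose R_Y as the redundant. The primary structure is the cantilever fixed at X.
Downward deflection at the released point Y due to the loads:
  UDL 42: wL⁴/(8EI) = 18939/EI
  clockwise couple 122.8 at a = 3.88: M₀a(2L − a)/(2EI) = 2768/EI
  point load 102.5 at a = 6.46: Pa²(3L − a)/(6EI) = 11970/EI
  δ_0 = 33677/EI
Flexibility coefficient — unit upward force at Y: δ_{YY} = L³/(3EI) = 155.2/EI.
Compatibility at Y: δ_0 − R_Y·δ_{YY} = 0, so R_Y = 33677/155.2 = 217 kip.
Moment equilibrium about X: M_X = Σ(load moments about X) − R_Y·L = 2046 − 217×7.75 = 364.1 kip·ft.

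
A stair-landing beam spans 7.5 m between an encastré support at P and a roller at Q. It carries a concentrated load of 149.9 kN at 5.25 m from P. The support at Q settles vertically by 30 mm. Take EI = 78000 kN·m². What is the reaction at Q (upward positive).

Release the roller at Q. Primary structure: cantilever fixed at P.
Deflection at Q on the released cantilever, summing each load's contribution:
  point load 149.9 at a = 5.25: Pa²(3L − a)/(6EI) = 11878/EI
Flexibility coefficient — unit upward force at Q: δ_{QQ} = L³/(3EI) = 140.6/EI.
With EI = 78000 kN·m²: δ_0 = 0.15229 m and δ_{QQ} = 0.001803 m/kN.
Compatibility — the beam at Q must follow the support down by 0.03 m: δ_0 − R_Q·δ_{QQ} = 0.03, so R_Q = (0.15229 − 0.03)/0.001803 = 67.83 kN.

R_Q = 67.83 kN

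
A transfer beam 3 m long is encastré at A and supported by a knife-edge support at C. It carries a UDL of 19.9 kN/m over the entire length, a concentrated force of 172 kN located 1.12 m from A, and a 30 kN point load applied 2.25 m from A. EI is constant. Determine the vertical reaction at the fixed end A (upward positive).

Choose R_C as the redundant. The primary structure is the cantilever fixed at A.
Downward deflection at the released point C due to the loads:
  UDL 19.9: wL⁴/(8EI) = 201.5/EI
  point load 172 at a = 1.12: Pa²(3L − a)/(6EI) = 283.4/EI
  point load 30 at a = 2.25: Pa²(3L − a)/(6EI) = 170.9/EI
  δ_0 = 655.7/EI
Tip deflection under a unit load at C: L³/(3EI) = 9/EI.
The prop prevents deflection at C: R_C = δ_0/δ_{CC} = 655.7/9 = 72.86 kN.
Vertical equilibrium: R_A = ΣP − R_C = 261.7 − 72.86 = 188.8 kN.

R_A = 188.8 kN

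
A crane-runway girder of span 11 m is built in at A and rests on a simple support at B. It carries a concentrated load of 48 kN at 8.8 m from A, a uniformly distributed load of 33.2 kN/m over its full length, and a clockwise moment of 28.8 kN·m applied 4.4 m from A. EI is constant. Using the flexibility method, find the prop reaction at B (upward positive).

Remove the prop at B; the released (primary) structure is a cantilever built in at A.
Deflection at B on the released cantilever, summing each load's contribution:
  point load 48 at a = 8.8: Pa²(3L − a)/(6EI) = 14992/EI
  UDL 33.2: wL⁴/(8EI) = 60760/EI
  clockwise couple 28.8 at a = 4.4: M₀a(2L − a)/(2EI) = 1115/EI
  δ_0 = 76868/EI
Flexibility coefficient — unit upward force at B: δ_{BB} = L³/(3EI) = 443.7/EI.
The prop prevents deflection at B: R_B = δ_0/δ_{BB} = 76868/443.7 = 173.3 kN.

R_B = 173.3 kN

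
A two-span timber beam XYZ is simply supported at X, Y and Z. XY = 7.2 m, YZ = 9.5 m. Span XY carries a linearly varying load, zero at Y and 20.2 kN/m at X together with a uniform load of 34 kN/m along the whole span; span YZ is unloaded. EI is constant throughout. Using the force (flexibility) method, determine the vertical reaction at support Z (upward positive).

R_Z = -12.77 kN

Take M_Y as the redundant. Released structure: two simple spans XY and YZ with a hinge at Y.
Rotations at Y on the released spans (each span's end-slope, ×1/EI):
  span XY: triangular load, peak 20.2: 7w₀L³/(360EI) = 146.6/EI
  span XY: UDL 34: wL³/(24EI) = 528.8/EI
  relative rotation θ_0 = (675.4 + 0)/EI = 675.4/EI
A unit hogging moment at Y produces rotation L₁/(3EI) + L₂/(3EI) = 5.567/EI.
Compatibility: M_Y·(L₁+L₂)/(3EI) = θ_0, giving M_Y = 121.3 kN·m (hogging).
Span YZ, ΣM about Z: R_Y^{YZ}·9.5 = 0 + 121.3, so R_Y^{YZ} = 12.77 kN and R_Z = 0 − 12.77 = -12.77 kN.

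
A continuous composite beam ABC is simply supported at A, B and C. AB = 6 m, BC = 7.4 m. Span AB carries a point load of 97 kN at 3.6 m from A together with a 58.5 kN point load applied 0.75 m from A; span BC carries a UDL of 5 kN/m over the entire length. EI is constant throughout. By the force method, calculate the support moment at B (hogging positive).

M_B = 78.6 kN·m

Release continuity at B by inserting a hinge; the redundant is the internal moment M_B. The primary structure is two simply-supported spans AB and BC.
End slopes at the hinge B, treating each span as simply supported:
  span AB: point load 97 at a = 3.6: Pab(L + a)/(6LEI) = 223.5/EI
  span AB: point load 58.5 at a = 0.75: Pab(L + a)/(6LEI) = 43.19/EI
  span BC: UDL 5: wL³/(24EI) = 84.42/EI
  relative rotation θ_0 = (266.7 + 84.42)/EI = 351.1/EI
A unit hogging moment at B produces rotation L₁/(3EI) + L₂/(3EI) = 4.467/EI.
Compatibility: M_B·(L₁+L₂)/(3EI) = θ_0, giving M_B = 78.6 kN·m (hogging).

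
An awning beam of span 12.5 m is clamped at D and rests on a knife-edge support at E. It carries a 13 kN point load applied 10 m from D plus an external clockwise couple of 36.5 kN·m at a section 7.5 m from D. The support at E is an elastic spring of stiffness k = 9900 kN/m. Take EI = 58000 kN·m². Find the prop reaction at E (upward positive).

R_E = 12.72 kN

Remove the prop at E; the released (primary) structure is a cantilever built in at D.
Downward deflection at the released point E due to the loads:
  point load 13 at a = 10: Pa²(3L − a)/(6EI) = 5958/EI
  clockwise couple 36.5 at a = 7.5: M₀a(2L − a)/(2EI) = 2395/EI
  δ_0 = 8354/EI
Flexibility coefficient — unit upward force at E: δ_{EE} = L³/(3EI) = 651/EI.
With EI = 58000 kN·m²: δ_0 = 0.14403 m and δ_{EE} = 0.011225 m/kN.
Compatibility — the spring shortens by R_E/k under the reaction it provides: δ_0 − R_E·δ_{EE} = R_E/k. With 1/k = 0.000101 m/kN, R_E = δ_0 / (δ_{EE} + 1/k) = 0.14403 / (0.011225 + 0.000101) = 12.72 kN.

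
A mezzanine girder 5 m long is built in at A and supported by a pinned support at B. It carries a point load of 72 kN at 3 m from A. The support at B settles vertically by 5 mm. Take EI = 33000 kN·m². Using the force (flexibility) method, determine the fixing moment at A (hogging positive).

Choose R_B as the redundant. The primary structure is the cantilever fixed at A.
Primary-structure tip deflection at B by superposition:
  point load 72 at a = 3: Pa²(3L − a)/(6EI) = 1296/EI
Flexibility coefficient — unit upward force at B: δ_{BB} = L³/(3EI) = 41.67/EI.
With EI = 33000 kN·m²: δ_0 = 0.039273 m and δ_{BB} = 0.001263 m/kN.
Compatibility — the beam at B must follow the support down by 0.005 m: δ_0 − R_B·δ_{BB} = 0.005, so R_B = (0.039273 − 0.005)/0.001263 = 27.14 kN.
Moment equilibrium about A: M_A = Σ(load moments about A) − R_B·L = 216 − 27.14×5 = 80.28 kN·m.

M_A = 80.28 kN·m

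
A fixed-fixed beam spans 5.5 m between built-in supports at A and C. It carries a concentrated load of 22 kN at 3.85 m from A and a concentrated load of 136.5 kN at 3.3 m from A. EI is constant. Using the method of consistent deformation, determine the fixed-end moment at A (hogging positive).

M_A = 79.69 kN·m

Release both end moments; the primary structure is a simply-supported span AC with redundants M_A and M_C.
End rotations of the released simple span under the applied load (×1/EI):
  at A: point load 22 at a = 3.85: Pab(L + b)/(6LEI) = 30.28/EI
  at C: point load 22 at a = 3.85: Pab(L + a)/(6LEI) = 39.6/EI
  at A: point load 136.5 at a = 3.3: Pab(L + b)/(6LEI) = 231.2/EI
  at C: point load 136.5 at a = 3.3: Pab(L + a)/(6LEI) = 264.3/EI
  θ_A0 = 261.5/EI,  θ_C0 = 303.9/EI
Flexibility coefficients: a unit moment at one end gives L/(3EI) there and L/(6EI) at the far end, so f₁₁ = f₂₂ = 1.833/EI and f₁₂ = f₂₁ = 0.9167/EI.
Compatibility — zero rotation at each built-in end:
  1.833 M_A + 0.9167 M_C = 261.5
  0.9167 M_A + 1.833 M_C = 303.9
Solving the pair gives M_A = 79.69 kN·m and M_C = 125.9 kN·m (hogging).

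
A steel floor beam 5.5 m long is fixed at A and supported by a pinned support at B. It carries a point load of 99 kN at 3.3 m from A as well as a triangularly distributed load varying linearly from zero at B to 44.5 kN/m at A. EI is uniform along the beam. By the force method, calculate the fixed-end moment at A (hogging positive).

Release the roller at B. Primary structure: cantilever fixed at A.
Downward deflection at the released point B due to the loads:
  point load 99 at a = 3.3: Pa²(3L − a)/(6EI) = 2372/EI
  triangular load, peak 44.5 at the fixed end: w₀L⁴/(30EI) = 1357/EI
  δ_0 = 3729/EI
Flexibility coefficient — unit upward force at B: δ_{BB} = L³/(3EI) = 55.46/EI.
Compatibility at B: δ_0 − R_B·δ_{BB} = 0, so R_B = 3729/55.46 = 67.24 kN.
Moment equilibrium about A: M_A = Σ(load moments about A) − R_B·L = 551.1 − 67.24×5.5 = 181.2 kN·m.

M_A = 181.2 kN·m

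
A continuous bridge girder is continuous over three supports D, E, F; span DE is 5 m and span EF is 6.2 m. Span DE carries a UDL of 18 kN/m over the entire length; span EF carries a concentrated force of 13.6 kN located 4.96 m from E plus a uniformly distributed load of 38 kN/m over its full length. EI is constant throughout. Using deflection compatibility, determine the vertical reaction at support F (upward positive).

R_F = 107.6 kN

Take M_E as the redundant. Released structure: two simple spans DE and EF with a hinge at E.
Discontinuity in slope at E on the released structure — sum the simple-span end rotations:
  span DE: UDL 18: wL³/(24EI) = 93.75/EI
  span EF: point load 13.6 at a = 4.96: Pab(L + b)/(6LEI) = 16.73/EI
  span EF: UDL 38: wL³/(24EI) = 377.4/EI
  relative rotation θ_0 = (93.75 + 394.1)/EI = 487.8/EI
A unit hogging moment at E produces rotation L₁/(3EI) + L₂/(3EI) = 3.733/EI.
Compatibility: M_E·(L₁+L₂)/(3EI) = θ_0, giving M_E = 130.7 kN·m (hogging).
Span EF, ΣM about F: R_E^{EF}·6.2 = 747.2 + 130.7, so R_E^{EF} = 141.6 kN and R_F = 249.2 − 141.6 = 107.6 kN.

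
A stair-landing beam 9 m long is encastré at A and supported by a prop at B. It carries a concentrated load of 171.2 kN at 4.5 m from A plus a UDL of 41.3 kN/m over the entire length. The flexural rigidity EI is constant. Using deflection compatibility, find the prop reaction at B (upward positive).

Take the reaction at B as the redundant and release it; the primary structure is a cantilever fixed at A.
Primary-structure tip deflection at B by superposition:
  point load 171.2 at a = 4.5: Pa²(3L − a)/(6EI) = 13000/EI
  UDL 41.3: wL⁴/(8EI) = 33871/EI
  δ_0 = 46872/EI
Tip deflection under a unit load at B: L³/(3EI) = 243/EI.
The prop prevents deflection at B: R_B = δ_0/δ_{BB} = 46872/243 = 192.9 kN.

R_B = 192.9 kN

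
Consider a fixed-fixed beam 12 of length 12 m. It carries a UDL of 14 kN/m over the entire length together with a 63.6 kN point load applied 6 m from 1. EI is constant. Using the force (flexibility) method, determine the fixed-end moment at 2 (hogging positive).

M_2 = 263.4 kN·m

Take the two fixed-end moments M_1, M_2 as redundants; the released structure is the simple span 12.
End rotations of the released simple span under the applied load (×1/EI):
  at 1: UDL 14: wL³/(24EI) = 1008/EI
  at 2: UDL 14: wL³/(24EI) = 1008/EI
  at 1: point load 63.6 at a = 6: Pab(L + b)/(6LEI) = 572.4/EI
  at 2: point load 63.6 at a = 6: Pab(L + a)/(6LEI) = 572.4/EI
  θ_10 = 1580/EI,  θ_20 = 1580/EI
Flexibility coefficients: a unit moment at one end gives L/(3EI) there and L/(6EI) at the far end, so f₁₁ = f₂₂ = 4/EI and f₁₂ = f₂₁ = 2/EI.
Compatibility — zero rotation at each built-in end:
  4 M_1 + 2 M_2 = 1580
  2 M_1 + 4 M_2 = 1580
Solving the pair gives M_1 = 263.4 kN·m and M_2 = 263.4 kN·m (hogging).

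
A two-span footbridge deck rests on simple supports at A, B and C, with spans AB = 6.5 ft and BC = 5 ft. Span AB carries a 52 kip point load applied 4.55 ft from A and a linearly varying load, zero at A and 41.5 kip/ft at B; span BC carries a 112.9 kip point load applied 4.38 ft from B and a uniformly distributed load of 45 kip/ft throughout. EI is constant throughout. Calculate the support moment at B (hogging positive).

Take M_B as the redundant. Released structure: two simple spans AB and BC with a hinge at B.
End slopes at the hinge B, treating each span as simply supported:
  span AB: point load 52 at a = 4.55: Pab(L + a)/(6LEI) = 130.7/EI
  span AB: triangular load, peak 41.5: w₀L³/(45EI) = 253.3/EI
  span BC: point load 112.9 at a = 4.38: Pab(L + b)/(6LEI) = 57.43/EI
  span BC: UDL 45: wL³/(24EI) = 234.4/EI
  relative rotation θ_0 = (384 + 291.8)/EI = 675.8/EI
A unit hogging moment at B produces rotation L₁/(3EI) + L₂/(3EI) = 3.833/EI.
Compatibility: M_B·(L₁+L₂)/(3EI) = θ_0, giving M_B = 176.3 kip·ft (hogging).

M_B = 176.3 kip·ft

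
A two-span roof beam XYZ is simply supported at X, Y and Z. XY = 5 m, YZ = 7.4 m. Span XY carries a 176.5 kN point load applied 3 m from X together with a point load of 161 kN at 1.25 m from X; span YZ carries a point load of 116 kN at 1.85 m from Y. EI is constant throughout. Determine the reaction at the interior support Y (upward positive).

R_Y = 297 kN

Take M_Y as the redundant. Released structure: two simple spans XY and YZ with a hinge at Y.
End slopes at the hinge Y, treating each span as simply supported:
  span XY: point load 176.5 at a = 3: Pab(L + a)/(6LEI) = 282.4/EI
  span XY: point load 161 at a = 1.25: Pab(L + a)/(6LEI) = 157.2/EI
  span YZ: point load 116 at a = 1.85: Pab(L + b)/(6LEI) = 347.4/EI
  relative rotation θ_0 = (439.6 + 347.4)/EI = 787/EI
A unit hogging moment at Y produces rotation L₁/(3EI) + L₂/(3EI) = 4.133/EI.
Compatibility: M_Y·(L₁+L₂)/(3EI) = θ_0, giving M_Y = 190.4 kN·m (hogging).
Span XY, ΣM about X with M_Y applied at Y: R_Y^{XY}·5 = 730.8 + 190.4, so R_Y^{XY} = 184.2 kN and R_X = 337.5 − 184.2 = 153.3 kN.
Span YZ, ΣM about Z: R_Y^{YZ}·7.4 = 643.8 + 190.4, so R_Y^{YZ} = 112.7 kN and R_Z = 116 − 112.7 = 3.269 kN.
R_Y = 184.2 + 112.7 = 297 kN.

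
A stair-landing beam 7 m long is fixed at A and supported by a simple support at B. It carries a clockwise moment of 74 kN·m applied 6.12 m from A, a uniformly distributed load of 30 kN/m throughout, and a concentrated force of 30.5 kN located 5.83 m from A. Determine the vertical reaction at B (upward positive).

Choose R_B as the redundant. The primary structure is the cantilever fixed at A.
Downward deflection at the released point B due to the loads:
  clockwise couple 74 at a = 6.12: M₀a(2L − a)/(2EI) = 1784/EI
  UDL 30: wL⁴/(8EI) = 9004/EI
  point load 30.5 at a = 5.83: Pa²(3L − a)/(6EI) = 2621/EI
  δ_0 = 13409/EI
Tip deflection under a unit load at B: L³/(3EI) = 114.3/EI.
The prop prevents deflection at B: R_B = δ_0/δ_{BB} = 13409/114.3 = 117.3 kN.

R_B = 117.3 kN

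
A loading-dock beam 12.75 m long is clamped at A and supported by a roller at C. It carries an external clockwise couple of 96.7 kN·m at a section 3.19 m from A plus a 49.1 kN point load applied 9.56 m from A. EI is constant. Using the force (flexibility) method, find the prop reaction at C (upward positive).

R_C = 36.04 kN

Choose R_C as the redundant. The primary structure is the cantilever fixed at A.
Primary-structure tip deflection at C by superposition:
  clockwise couple 96.7 at a = 3.19: M₀a(2L − a)/(2EI) = 3441/EI
  point load 49.1 at a = 9.56: Pa²(3L − a)/(6EI) = 21457/EI
  δ_0 = 24898/EI
Flexibility coefficient — unit upward force at C: δ_{CC} = L³/(3EI) = 690.9/EI.
The prop prevents deflection at C: R_C = δ_0/δ_{CC} = 24898/690.9 = 36.04 kN.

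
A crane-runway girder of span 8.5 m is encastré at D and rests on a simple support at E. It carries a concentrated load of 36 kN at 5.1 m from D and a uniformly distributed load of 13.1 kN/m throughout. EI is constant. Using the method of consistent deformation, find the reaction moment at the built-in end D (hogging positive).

M_D = 169.7 kN·m

Take the reaction at E as the redundant and release it; the primary structure is a cantilever fixed at D.
Deflection at E on the released cantilever, summing each load's contribution:
  point load 36 at a = 5.1: Pa²(3L − a)/(6EI) = 3184/EI
  UDL 13.1: wL⁴/(8EI) = 8548/EI
  δ_0 = 11731/EI
Flexibility coefficient — unit upward force at E: δ_{EE} = L³/(3EI) = 204.7/EI.
The prop prevents deflection at E: R_E = δ_0/δ_{EE} = 11731/204.7 = 57.31 kN.
Moment equilibrium about D: M_D = Σ(load moments about D) − R_E·L = 656.8 − 57.31×8.5 = 169.7 kN·m.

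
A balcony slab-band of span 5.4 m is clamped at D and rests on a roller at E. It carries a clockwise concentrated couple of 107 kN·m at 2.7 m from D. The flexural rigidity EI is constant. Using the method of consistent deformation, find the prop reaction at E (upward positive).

Remove the prop at E; the released (primary) structure is a cantilever built in at D.
Downward deflection at the released point E due to the loads:
  clockwise couple 107 at a = 2.7: M₀a(2L − a)/(2EI) = 1170/EI
Flexibility coefficient — unit upward force at E: δ_{EE} = L³/(3EI) = 52.49/EI.
Compatibility at E: δ_0 − R_E·δ_{EE} = 0, so R_E = 1170/52.49 = 22.29 kN.

R_E = 22.29 kN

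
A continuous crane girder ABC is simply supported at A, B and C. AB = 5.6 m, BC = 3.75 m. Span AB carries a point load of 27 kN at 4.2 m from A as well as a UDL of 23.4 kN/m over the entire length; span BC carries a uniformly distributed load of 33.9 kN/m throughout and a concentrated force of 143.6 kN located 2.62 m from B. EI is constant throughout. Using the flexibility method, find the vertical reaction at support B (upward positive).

R_B = 247.5 kN

Release continuity at B by inserting a hinge; the redundant is the internal moment M_B. The primary structure is two simply-supported spans AB and BC.
Discontinuity in slope at B on the released structure — sum the simple-span end rotations:
  span AB: point load 27 at a = 4.2: Pab(L + a)/(6LEI) = 46.3/EI
  span AB: UDL 23.4: wL³/(24EI) = 171.2/EI
  span BC: UDL 33.9: wL³/(24EI) = 74.49/EI
  span BC: point load 143.6 at a = 2.62: Pab(L + b)/(6LEI) = 92.21/EI
  relative rotation θ_0 = (217.5 + 166.7)/EI = 384.2/EI
A unit hogging moment at B produces rotation L₁/(3EI) + L₂/(3EI) = 3.117/EI.
Slope continuity at B: θ_0 = M_B·3.117/EI, so M_B = 384.2/3.117 = 123.3 kN·m (hogging).
Span AB, ΣM about A with M_B applied at B: R_B^{AB}·5.6 = 480.3 + 123.3, so R_B^{AB} = 107.8 kN and R_A = 158 − 107.8 = 50.26 kN.
Span BC, ΣM about C: R_B^{BC}·3.75 = 400.6 + 123.3, so R_B^{BC} = 139.7 kN and R_C = 270.7 − 139.7 = 131 kN.
R_B = 107.8 + 139.7 = 247.5 kN.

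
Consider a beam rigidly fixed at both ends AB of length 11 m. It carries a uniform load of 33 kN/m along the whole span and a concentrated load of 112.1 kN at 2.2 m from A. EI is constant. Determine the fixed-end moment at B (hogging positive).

Take the two fixed-end moments M_A, M_B as redundants; the released structure is the simple span AB.
End rotations of the released simple span under the applied load (×1/EI):
  at A: UDL 33: wL³/(24EI) = 1830/EI
  at B: UDL 33: wL³/(24EI) = 1830/EI
  at A: point load 112.1 at a = 2.2: Pab(L + b)/(6LEI) = 651.1/EI
  at B: point load 112.1 at a = 2.2: Pab(L + a)/(6LEI) = 434.1/EI
  θ_A0 = 2481/EI,  θ_B0 = 2264/EI
Flexibility coefficients: a unit moment at one end gives L/(3EI) there and L/(6EI) at the far end, so f₁₁ = f₂₂ = 3.667/EI and f₁₂ = f₂₁ = 1.833/EI.
Compatibility — zero rotation at each built-in end:
  3.667 M_A + 1.833 M_B = 2481
  1.833 M_A + 3.667 M_B = 2264
Solving the pair gives M_A = 490.6 kN·m and M_B = 372.2 kN·m (hogging).

M_B = 372.2 kN·m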